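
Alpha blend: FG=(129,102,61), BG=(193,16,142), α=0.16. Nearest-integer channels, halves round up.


C = α×F + (1-α)×B, with 1-α = 0.84
R: 0.16×129 + 0.84×193 = 20.64 + 162.12 = 182.76 → 183
G: 0.16×102 + 0.84×16 = 16.32 + 13.44 = 29.76 → 30
B: 0.16×61 + 0.84×142 = 9.76 + 119.28 = 129.04 → 129
= RGB(183, 30, 129)


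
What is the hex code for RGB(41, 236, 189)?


R = 41 → 29 (hex)
G = 236 → EC (hex)
B = 189 → BD (hex)
Hex = #29ECBD


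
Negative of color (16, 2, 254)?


Invert: (255-R, 255-G, 255-B)
R: 255-16 = 239
G: 255-2 = 253
B: 255-254 = 1
= RGB(239, 253, 1)


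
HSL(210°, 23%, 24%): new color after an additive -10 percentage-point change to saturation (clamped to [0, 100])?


Original S = 23%
Adjustment = -10 percentage points
New S = 23 + (-10) = 13
Clamp to [0, 100] → 13
= HSL(210°, 13%, 24%)


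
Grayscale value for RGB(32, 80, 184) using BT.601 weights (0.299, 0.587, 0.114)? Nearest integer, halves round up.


Gray = 0.299×R + 0.587×G + 0.114×B
Gray = 0.299×32 + 0.587×80 + 0.114×184
Gray = 9.568 + 46.960 + 20.976
Gray = 77.504 → round half up → 78
Gray = 78


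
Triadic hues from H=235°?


Triadic: equally spaced at 120° intervals
H1 = 235°
H2 = (235 + 120) mod 360 = 355°
H3 = (235 + 240) mod 360 = 115°
Triadic = 235°, 355°, 115°


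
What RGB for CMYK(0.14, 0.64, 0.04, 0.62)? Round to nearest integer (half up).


R = 255 × (1-C) × (1-K) = 255 × 0.86 × 0.38 = 83.334 → 83
G = 255 × (1-M) × (1-K) = 255 × 0.36 × 0.38 = 34.884 → 35
B = 255 × (1-Y) × (1-K) = 255 × 0.96 × 0.38 = 93.024 → 93
= RGB(83, 35, 93)


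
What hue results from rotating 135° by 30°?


New hue = (H + rotation) mod 360
New hue = (135 + 30) mod 360
= 165 mod 360
= 165°


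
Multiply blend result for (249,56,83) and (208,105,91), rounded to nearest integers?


Multiply: C = A×B/255, rounded to nearest integer
R: 249×208/255 = 51792/255 ≈ 203.106 → 203
G: 56×105/255 = 5880/255 ≈ 23.059 → 23
B: 83×91/255 = 7553/255 ≈ 29.620 → 30
= RGB(203, 23, 30)


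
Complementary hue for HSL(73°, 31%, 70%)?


Complement = opposite side of color wheel = hue + 180°
H' = (73 + 180) mod 360 = 253°
S and L unchanged.
= HSL(253°, 31%, 70%)


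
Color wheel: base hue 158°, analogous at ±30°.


Base hue: 158°
Left analog: (158 - 30) mod 360 = 128°
Right analog: (158 + 30) mod 360 = 188°
Analogous hues = 128° and 188°


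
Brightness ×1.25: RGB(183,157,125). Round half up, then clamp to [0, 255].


Multiply each channel by 1.25, round half up, clamp to [0, 255]
R: 183×1.25 = 228.75 → round → 229
G: 157×1.25 = 196.25 → round → 196
B: 125×1.25 = 156.25 → round → 156
= RGB(229, 196, 156)


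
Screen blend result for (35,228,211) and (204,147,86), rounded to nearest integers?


Screen: C = 255 - (255-A)×(255-B)/255, rounded to nearest integer
R: 255 - (255-35)×(255-204)/255 = 255 - 11220/255 ≈ 255 - 44.000 = 211.000 → 211
G: 255 - (255-228)×(255-147)/255 = 255 - 2916/255 ≈ 255 - 11.435 = 243.565 → 244
B: 255 - (255-211)×(255-86)/255 = 255 - 7436/255 ≈ 255 - 29.161 = 225.839 → 226
= RGB(211, 244, 226)


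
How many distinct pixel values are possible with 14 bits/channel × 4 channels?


Total bits = 14 bits/channel × 4 channels = 56 bits
Distinct pixel values = 2^56
= 72,057,594,037,927,936 pixel values


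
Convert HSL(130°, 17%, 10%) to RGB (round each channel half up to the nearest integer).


H=130°, S=0.17, L=0.10
C = (1-|2L-1|)×S = (1-|-0.80|)×0.17 = 0.034
H' = H/60 = 130/60 ≈ 2.1667; X = C×(1-|H' mod 2 - 1|) ≈ 0.0057
m = L - C/2 = 0.10 - 0.017 = 0.083
Sector ⌊H'⌋ = 2 → (R',G',B') = (0.0, 0.034, ≈0.0057)
RGB = ((R'+m)×255, (G'+m)×255, (B'+m)×255) = (21.165, 29.835, 22.61)
Round half up → RGB(21, 30, 23)


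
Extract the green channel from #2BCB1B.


Color: #2BCB1B
R = 2B = 43
G = CB = 203
B = 1B = 27
Green = 203


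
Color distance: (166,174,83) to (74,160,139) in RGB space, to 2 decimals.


d = √[(R₁-R₂)² + (G₁-G₂)² + (B₁-B₂)²]
d = √[(166-74)² + (174-160)² + (83-139)²]
d = √[8464 + 196 + 3136]
d = √11796
d ≈ 108.61


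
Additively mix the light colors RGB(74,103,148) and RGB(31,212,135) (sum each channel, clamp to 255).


Additive: each channel = min(255, C₁+C₂)
R: 74+31 = 105 → 105
G: 103+212 = 315 → 255
B: 148+135 = 283 → 255
= RGB(105, 255, 255)


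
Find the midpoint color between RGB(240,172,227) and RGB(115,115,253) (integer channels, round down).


Midpoint: each channel = ⌊(C₁+C₂)/2⌋
R: ⌊(240+115)/2⌋ = 177
G: ⌊(172+115)/2⌋ = 143
B: ⌊(227+253)/2⌋ = 240
= RGB(177, 143, 240)


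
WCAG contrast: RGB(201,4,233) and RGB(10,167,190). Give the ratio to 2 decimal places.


Linearize each sRGB channel c=v/255: c/12.92 if c ≤ 0.04045 else ((c+0.055)/1.055)^2.4
L = 0.2126×R_lin + 0.7152×G_lin + 0.0722×B_lin
Color 1 (201,4,233):
  R=201: 201/255≈0.7882 > 0.04045 → ((0.7882+0.055)/1.055)^2.4 ≈ 0.58408
  G=4: 4/255≈0.0157 ≤ 0.04045 → 0.0157/12.92 ≈ 0.00121
  B=233: 233/255≈0.9137 > 0.04045 → ((0.9137+0.055)/1.055)^2.4 ≈ 0.81485
  L1 = 0.2126×0.58408 + 0.7152×0.00121 + 0.0722×0.81485 ≈ 0.18388
Color 2 (10,167,190):
  R=10: 10/255≈0.0392 ≤ 0.04045 → 0.0392/12.92 ≈ 0.00304
  G=167: 167/255≈0.6549 > 0.04045 → ((0.6549+0.055)/1.055)^2.4 ≈ 0.38643
  B=190: 190/255≈0.7451 > 0.04045 → ((0.7451+0.055)/1.055)^2.4 ≈ 0.51492
  L2 = 0.2126×0.00304 + 0.7152×0.38643 + 0.0722×0.51492 ≈ 0.31420
Lighter = 0.31420, Darker = 0.18388
Ratio = (L_lighter + 0.05) / (L_darker + 0.05)
Ratio = (0.31420 + 0.05) / (0.18388 + 0.05) = 0.36420 / 0.23388 ≈ 1.5572
Ratio ≈ 1.56:1


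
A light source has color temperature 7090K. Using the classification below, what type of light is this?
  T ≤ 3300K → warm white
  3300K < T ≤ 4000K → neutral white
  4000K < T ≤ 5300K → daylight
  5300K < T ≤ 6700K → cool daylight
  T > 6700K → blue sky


Temperature: 7090K
7090K > 6700K → blue sky
Classification: blue sky


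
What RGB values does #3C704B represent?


3C → 60 (R)
70 → 112 (G)
4B → 75 (B)
= RGB(60, 112, 75)


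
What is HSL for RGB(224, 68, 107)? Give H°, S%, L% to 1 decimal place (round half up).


Normalize: R'=224/255≈0.8784, G'=68/255≈0.2667, B'=107/255≈0.4196
Max=224/255, Min=68/255, Δ=Max-Min=156/255
L = (Max+Min)/2 = (224+68)/510 = 292/510 = 0.57254… → L = 57.3%
L > 0.5 → S = Δ/(2-Max-Min) = 156/(510-224-68) = 156/218 = 0.71559… → S = 71.6%
(the 1/255 factors cancel in S and H, so raw channel differences can be used)
Max is R' → H = 60 × (((G-B)/Δ) mod 6) = 60 × (((68-107)/156) mod 6)
  (-39)/156 = -0.25; negative, so add 6 → 5.75
  H = 60 × 5.75 = 345° → H = 345.0°
= HSL(345.0°, 71.6%, 57.3%)


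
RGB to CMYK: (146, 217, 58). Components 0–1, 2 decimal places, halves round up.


R'=146/255≈0.5725, G'=217/255≈0.8510, B'=58/255≈0.2275
K = 1 - max(R',G',B') = 1 - 217/255 = 38/255 = 0.14901… → 0.15
(1-R'-K)/(1-K) simplifies to (max-R)/max with max = 217:
C = (217-146)/217 = 71/217 = 0.32718… → 0.33
M = (217-217)/217 = 0/217 = 0 → 0.00
Y = (217-58)/217 = 159/217 = 0.73271… → 0.73
= CMYK(0.33, 0.00, 0.73, 0.15)


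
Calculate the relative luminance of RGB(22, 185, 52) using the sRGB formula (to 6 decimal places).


Linearize each channel (sRGB transfer function): c = v/255; c_lin = c/12.92 if c ≤ 0.04045, else ((c+0.055)/1.055)^2.4
  R: 22/255 ≈ 0.086275 > 0.04045 → ((0.086275+0.055)/1.055)^2.4 ≈ 0.008023
  G: 185/255 ≈ 0.725490 > 0.04045 → ((0.725490+0.055)/1.055)^2.4 ≈ 0.485150
  B: 52/255 ≈ 0.203922 > 0.04045 → ((0.203922+0.055)/1.055)^2.4 ≈ 0.034340
R_lin = 0.008023, G_lin = 0.485150, B_lin = 0.034340
L = 0.2126×R + 0.7152×G + 0.0722×B
L = 0.2126×0.008023 + 0.7152×0.485150 + 0.0722×0.034340
L ≈ 0.351164


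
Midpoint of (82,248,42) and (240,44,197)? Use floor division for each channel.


Midpoint: each channel = ⌊(C₁+C₂)/2⌋
R: ⌊(82+240)/2⌋ = 161
G: ⌊(248+44)/2⌋ = 146
B: ⌊(42+197)/2⌋ = 119
= RGB(161, 146, 119)


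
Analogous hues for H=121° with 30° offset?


Base hue: 121°
Left analog: (121 - 30) mod 360 = 91°
Right analog: (121 + 30) mod 360 = 151°
Analogous hues = 91° and 151°


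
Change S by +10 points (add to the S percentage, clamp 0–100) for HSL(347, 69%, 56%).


Original S = 69%
Adjustment = +10 percentage points
New S = 69 + (10) = 79
Clamp to [0, 100] → 79
= HSL(347°, 79%, 56%)


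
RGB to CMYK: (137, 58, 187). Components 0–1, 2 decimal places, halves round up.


R'=137/255≈0.5373, G'=58/255≈0.2275, B'=187/255≈0.7333
K = 1 - max(R',G',B') = 1 - 187/255 = 68/255 = 0.26666… → 0.27
(1-R'-K)/(1-K) simplifies to (max-R)/max with max = 187:
C = (187-137)/187 = 50/187 = 0.26737… → 0.27
M = (187-58)/187 = 129/187 = 0.68983… → 0.69
Y = (187-187)/187 = 0/187 = 0 → 0.00
= CMYK(0.27, 0.69, 0.00, 0.27)


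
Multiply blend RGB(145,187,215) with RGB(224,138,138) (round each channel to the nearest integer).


Multiply: C = A×B/255, rounded to nearest integer
R: 145×224/255 = 32480/255 ≈ 127.373 → 127
G: 187×138/255 = 25806/255 ≈ 101.200 → 101
B: 215×138/255 = 29670/255 ≈ 116.353 → 116
= RGB(127, 101, 116)


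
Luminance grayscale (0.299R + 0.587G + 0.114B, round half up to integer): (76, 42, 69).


Gray = 0.299×R + 0.587×G + 0.114×B
Gray = 0.299×76 + 0.587×42 + 0.114×69
Gray = 22.724 + 24.654 + 7.866
Gray = 55.244 → round half up → 55
Gray = 55


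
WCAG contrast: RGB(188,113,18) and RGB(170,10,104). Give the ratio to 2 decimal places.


Linearize each sRGB channel c=v/255: c/12.92 if c ≤ 0.04045 else ((c+0.055)/1.055)^2.4
L = 0.2126×R_lin + 0.7152×G_lin + 0.0722×B_lin
Color 1 (188,113,18):
  R=188: 188/255≈0.7373 > 0.04045 → ((0.7373+0.055)/1.055)^2.4 ≈ 0.50289
  G=113: 113/255≈0.4431 > 0.04045 → ((0.4431+0.055)/1.055)^2.4 ≈ 0.16513
  B=18: 18/255≈0.0706 > 0.04045 → ((0.0706+0.055)/1.055)^2.4 ≈ 0.00605
  L1 = 0.2126×0.50289 + 0.7152×0.16513 + 0.0722×0.00605 ≈ 0.22545
Color 2 (170,10,104):
  R=170: 170/255≈0.6667 > 0.04045 → ((0.6667+0.055)/1.055)^2.4 ≈ 0.40198
  G=10: 10/255≈0.0392 ≤ 0.04045 → 0.0392/12.92 ≈ 0.00304
  B=104: 104/255≈0.4078 > 0.04045 → ((0.4078+0.055)/1.055)^2.4 ≈ 0.13843
  L2 = 0.2126×0.40198 + 0.7152×0.00304 + 0.0722×0.13843 ≈ 0.09763
Lighter = 0.22545, Darker = 0.09763
Ratio = (L_lighter + 0.05) / (L_darker + 0.05)
Ratio = (0.22545 + 0.05) / (0.09763 + 0.05) = 0.27545 / 0.14763 ≈ 1.8659
Ratio ≈ 1.87:1


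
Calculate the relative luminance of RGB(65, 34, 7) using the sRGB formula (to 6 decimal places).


Linearize each channel (sRGB transfer function): c = v/255; c_lin = c/12.92 if c ≤ 0.04045, else ((c+0.055)/1.055)^2.4
  R: 65/255 ≈ 0.254902 > 0.04045 → ((0.254902+0.055)/1.055)^2.4 ≈ 0.052861
  G: 34/255 ≈ 0.133333 > 0.04045 → ((0.133333+0.055)/1.055)^2.4 ≈ 0.015996
  B: 7/255 ≈ 0.027451 ≤ 0.04045 → 0.027451/12.92 ≈ 0.002125
R_lin = 0.052861, G_lin = 0.015996, B_lin = 0.002125
L = 0.2126×R + 0.7152×G + 0.0722×B
L = 0.2126×0.052861 + 0.7152×0.015996 + 0.0722×0.002125
L ≈ 0.022832


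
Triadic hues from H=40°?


Triadic: equally spaced at 120° intervals
H1 = 40°
H2 = (40 + 120) mod 360 = 160°
H3 = (40 + 240) mod 360 = 280°
Triadic = 40°, 160°, 280°


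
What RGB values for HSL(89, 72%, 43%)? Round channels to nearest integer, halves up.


H=89°, S=0.72, L=0.43
C = (1-|2L-1|)×S = (1-|-0.14|)×0.72 = 0.6192
H' = H/60 = 89/60 ≈ 1.4833; X = C×(1-|H' mod 2 - 1|) = 0.31992
m = L - C/2 = 0.43 - 0.3096 = 0.1204
Sector ⌊H'⌋ = 1 → (R',G',B') = (0.31992, 0.6192, 0.0)
RGB = ((R'+m)×255, (G'+m)×255, (B'+m)×255) = (112.2816, 188.598, 30.702)
Round half up → RGB(112, 189, 31)


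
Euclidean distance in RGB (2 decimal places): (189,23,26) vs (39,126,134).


d = √[(R₁-R₂)² + (G₁-G₂)² + (B₁-B₂)²]
d = √[(189-39)² + (23-126)² + (26-134)²]
d = √[22500 + 10609 + 11664]
d = √44773
d ≈ 211.60


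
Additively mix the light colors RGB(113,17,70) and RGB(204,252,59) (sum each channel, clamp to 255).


Additive: each channel = min(255, C₁+C₂)
R: 113+204 = 317 → 255
G: 17+252 = 269 → 255
B: 70+59 = 129 → 129
= RGB(255, 255, 129)


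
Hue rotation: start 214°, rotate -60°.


New hue = (H + rotation) mod 360
New hue = (214 -60) mod 360
= 154 mod 360
= 154°


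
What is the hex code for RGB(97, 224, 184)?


R = 97 → 61 (hex)
G = 224 → E0 (hex)
B = 184 → B8 (hex)
Hex = #61E0B8


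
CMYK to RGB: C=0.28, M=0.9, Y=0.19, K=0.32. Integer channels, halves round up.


R = 255 × (1-C) × (1-K) = 255 × 0.72 × 0.68 = 124.848 → 125
G = 255 × (1-M) × (1-K) = 255 × 0.10 × 0.68 = 17.34 → 17
B = 255 × (1-Y) × (1-K) = 255 × 0.81 × 0.68 = 140.454 → 140
= RGB(125, 17, 140)


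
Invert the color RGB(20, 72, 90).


Invert: (255-R, 255-G, 255-B)
R: 255-20 = 235
G: 255-72 = 183
B: 255-90 = 165
= RGB(235, 183, 165)


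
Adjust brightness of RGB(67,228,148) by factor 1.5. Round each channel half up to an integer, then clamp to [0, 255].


Multiply each channel by 1.5, round half up, clamp to [0, 255]
R: 67×1.5 = 100.5 → round → 101
G: 228×1.5 = 342 → clamp → 255
B: 148×1.5 = 222
= RGB(101, 255, 222)


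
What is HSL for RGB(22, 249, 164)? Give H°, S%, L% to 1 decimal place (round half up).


Normalize: R'=22/255≈0.0863, G'=249/255≈0.9765, B'=164/255≈0.6431
Max=249/255, Min=22/255, Δ=Max-Min=227/255
L = (Max+Min)/2 = (249+22)/510 = 271/510 = 0.53137… → L = 53.1%
L > 0.5 → S = Δ/(2-Max-Min) = 227/(510-249-22) = 227/239 = 0.94979… → S = 95.0%
(the 1/255 factors cancel in S and H, so raw channel differences can be used)
Max is G' → H = 60 × ((B-R)/Δ + 2) = 60 × ((164-22)/227 + 2)
  142/227 + 2 = 0.6255… + 2 = 2.6255…
  H = 60 × 2.6255… = 157.533…° → H = 157.5°
= HSL(157.5°, 95.0%, 53.1%)


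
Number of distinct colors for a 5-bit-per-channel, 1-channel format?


Total bits = 5 bits/channel × 1 channels = 5 bits
Distinct colors = 2^5
= 32 colors


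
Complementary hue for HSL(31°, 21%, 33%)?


Complement = opposite side of color wheel = hue + 180°
H' = (31 + 180) mod 360 = 211°
S and L unchanged.
= HSL(211°, 21%, 33%)


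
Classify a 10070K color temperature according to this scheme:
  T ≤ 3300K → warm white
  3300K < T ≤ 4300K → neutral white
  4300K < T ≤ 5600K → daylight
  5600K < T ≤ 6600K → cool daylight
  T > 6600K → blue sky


Temperature: 10070K
10070K > 6600K → blue sky
Classification: blue sky


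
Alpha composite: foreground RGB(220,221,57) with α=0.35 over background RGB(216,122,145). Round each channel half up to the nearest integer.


C = α×F + (1-α)×B, with 1-α = 0.65
R: 0.35×220 + 0.65×216 = 77.00 + 140.40 = 217.40 → 217
G: 0.35×221 + 0.65×122 = 77.35 + 79.30 = 156.65 → 157
B: 0.35×57 + 0.65×145 = 19.95 + 94.25 = 114.20 → 114
= RGB(217, 157, 114)


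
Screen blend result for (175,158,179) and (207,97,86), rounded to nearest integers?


Screen: C = 255 - (255-A)×(255-B)/255, rounded to nearest integer
R: 255 - (255-175)×(255-207)/255 = 255 - 3840/255 ≈ 255 - 15.059 = 239.941 → 240
G: 255 - (255-158)×(255-97)/255 = 255 - 15326/255 ≈ 255 - 60.102 = 194.898 → 195
B: 255 - (255-179)×(255-86)/255 = 255 - 12844/255 ≈ 255 - 50.369 = 204.631 → 205
= RGB(240, 195, 205)


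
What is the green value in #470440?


Color: #470440
R = 47 = 71
G = 04 = 4
B = 40 = 64
Green = 4


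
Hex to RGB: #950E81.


95 → 149 (R)
0E → 14 (G)
81 → 129 (B)
= RGB(149, 14, 129)


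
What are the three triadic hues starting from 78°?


Triadic: equally spaced at 120° intervals
H1 = 78°
H2 = (78 + 120) mod 360 = 198°
H3 = (78 + 240) mod 360 = 318°
Triadic = 78°, 198°, 318°


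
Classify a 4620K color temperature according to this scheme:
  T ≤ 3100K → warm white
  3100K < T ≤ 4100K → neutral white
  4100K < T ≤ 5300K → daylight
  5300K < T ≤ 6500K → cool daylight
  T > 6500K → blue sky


Temperature: 4620K
4100K < 4620K ≤ 5300K → daylight
Classification: daylight


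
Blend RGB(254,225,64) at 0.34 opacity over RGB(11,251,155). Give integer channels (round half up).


C = α×F + (1-α)×B, with 1-α = 0.66
R: 0.34×254 + 0.66×11 = 86.36 + 7.26 = 93.62 → 94
G: 0.34×225 + 0.66×251 = 76.50 + 165.66 = 242.16 → 242
B: 0.34×64 + 0.66×155 = 21.76 + 102.30 = 124.06 → 124
= RGB(94, 242, 124)


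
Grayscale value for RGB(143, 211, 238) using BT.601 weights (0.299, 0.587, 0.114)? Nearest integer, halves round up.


Gray = 0.299×R + 0.587×G + 0.114×B
Gray = 0.299×143 + 0.587×211 + 0.114×238
Gray = 42.757 + 123.857 + 27.132
Gray = 193.746 → round half up → 194
Gray = 194


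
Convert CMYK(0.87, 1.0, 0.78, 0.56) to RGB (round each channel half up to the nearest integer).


R = 255 × (1-C) × (1-K) = 255 × 0.13 × 0.44 = 14.586 → 15
G = 255 × (1-M) × (1-K) = 255 × 0.00 × 0.44 = 0
B = 255 × (1-Y) × (1-K) = 255 × 0.22 × 0.44 = 24.684 → 25
= RGB(15, 0, 25)


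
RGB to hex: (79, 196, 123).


R = 79 → 4F (hex)
G = 196 → C4 (hex)
B = 123 → 7B (hex)
Hex = #4FC47B


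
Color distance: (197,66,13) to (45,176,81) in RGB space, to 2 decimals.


d = √[(R₁-R₂)² + (G₁-G₂)² + (B₁-B₂)²]
d = √[(197-45)² + (66-176)² + (13-81)²]
d = √[23104 + 12100 + 4624]
d = √39828
d ≈ 199.57


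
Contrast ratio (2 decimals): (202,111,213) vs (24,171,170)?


Linearize each sRGB channel c=v/255: c/12.92 if c ≤ 0.04045 else ((c+0.055)/1.055)^2.4
L = 0.2126×R_lin + 0.7152×G_lin + 0.0722×B_lin
Color 1 (202,111,213):
  R=202: 202/255≈0.7922 > 0.04045 → ((0.7922+0.055)/1.055)^2.4 ≈ 0.59062
  G=111: 111/255≈0.4353 > 0.04045 → ((0.4353+0.055)/1.055)^2.4 ≈ 0.15896
  B=213: 213/255≈0.8353 > 0.04045 → ((0.8353+0.055)/1.055)^2.4 ≈ 0.66539
  L1 = 0.2126×0.59062 + 0.7152×0.15896 + 0.0722×0.66539 ≈ 0.28730
Color 2 (24,171,170):
  R=24: 24/255≈0.0941 > 0.04045 → ((0.0941+0.055)/1.055)^2.4 ≈ 0.00913
  G=171: 171/255≈0.6706 > 0.04045 → ((0.6706+0.055)/1.055)^2.4 ≈ 0.40724
  B=170: 170/255≈0.6667 > 0.04045 → ((0.6667+0.055)/1.055)^2.4 ≈ 0.40198
  L2 = 0.2126×0.00913 + 0.7152×0.40724 + 0.0722×0.40198 ≈ 0.32222
Lighter = 0.32222, Darker = 0.28730
Ratio = (L_lighter + 0.05) / (L_darker + 0.05)
Ratio = (0.32222 + 0.05) / (0.28730 + 0.05) = 0.37222 / 0.33730 ≈ 1.1036
Ratio ≈ 1.10:1


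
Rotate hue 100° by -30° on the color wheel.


New hue = (H + rotation) mod 360
New hue = (100 -30) mod 360
= 70 mod 360
= 70°


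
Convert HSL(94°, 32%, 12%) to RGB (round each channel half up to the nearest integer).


H=94°, S=0.32, L=0.12
C = (1-|2L-1|)×S = (1-|-0.76|)×0.32 = 0.0768
H' = H/60 = 94/60 ≈ 1.5667; X = C×(1-|H' mod 2 - 1|) = 0.03328
m = L - C/2 = 0.12 - 0.0384 = 0.0816
Sector ⌊H'⌋ = 1 → (R',G',B') = (0.03328, 0.0768, 0.0)
RGB = ((R'+m)×255, (G'+m)×255, (B'+m)×255) = (29.2944, 40.392, 20.808)
Round half up → RGB(29, 40, 21)


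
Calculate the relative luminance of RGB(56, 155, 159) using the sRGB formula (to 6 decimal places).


Linearize each channel (sRGB transfer function): c = v/255; c_lin = c/12.92 if c ≤ 0.04045, else ((c+0.055)/1.055)^2.4
  R: 56/255 ≈ 0.219608 > 0.04045 → ((0.219608+0.055)/1.055)^2.4 ≈ 0.039546
  G: 155/255 ≈ 0.607843 > 0.04045 → ((0.607843+0.055)/1.055)^2.4 ≈ 0.327778
  B: 159/255 ≈ 0.623529 > 0.04045 → ((0.623529+0.055)/1.055)^2.4 ≈ 0.346704
R_lin = 0.039546, G_lin = 0.327778, B_lin = 0.346704
L = 0.2126×R + 0.7152×G + 0.0722×B
L = 0.2126×0.039546 + 0.7152×0.327778 + 0.0722×0.346704
L ≈ 0.267866


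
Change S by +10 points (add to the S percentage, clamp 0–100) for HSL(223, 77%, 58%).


Original S = 77%
Adjustment = +10 percentage points
New S = 77 + (10) = 87
Clamp to [0, 100] → 87
= HSL(223°, 87%, 58%)


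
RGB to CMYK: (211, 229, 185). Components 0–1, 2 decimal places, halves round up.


R'=211/255≈0.8275, G'=229/255≈0.8980, B'=185/255≈0.7255
K = 1 - max(R',G',B') = 1 - 229/255 = 26/255 = 0.10196… → 0.10
(1-R'-K)/(1-K) simplifies to (max-R)/max with max = 229:
C = (229-211)/229 = 18/229 = 0.07860… → 0.08
M = (229-229)/229 = 0/229 = 0 → 0.00
Y = (229-185)/229 = 44/229 = 0.19213… → 0.19
= CMYK(0.08, 0.00, 0.19, 0.10)


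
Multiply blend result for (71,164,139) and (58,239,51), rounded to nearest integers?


Multiply: C = A×B/255, rounded to nearest integer
R: 71×58/255 = 4118/255 ≈ 16.149 → 16
G: 164×239/255 = 39196/255 ≈ 153.710 → 154
B: 139×51/255 = 7089/255 ≈ 27.800 → 28
= RGB(16, 154, 28)


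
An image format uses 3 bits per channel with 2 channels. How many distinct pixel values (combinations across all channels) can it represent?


Total bits = 3 bits/channel × 2 channels = 6 bits
Distinct pixel values = 2^6
= 64 pixel values


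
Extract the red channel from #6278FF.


Color: #6278FF
R = 62 = 98
G = 78 = 120
B = FF = 255
Red = 98


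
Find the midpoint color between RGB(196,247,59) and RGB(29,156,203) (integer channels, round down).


Midpoint: each channel = ⌊(C₁+C₂)/2⌋
R: ⌊(196+29)/2⌋ = 112
G: ⌊(247+156)/2⌋ = 201
B: ⌊(59+203)/2⌋ = 131
= RGB(112, 201, 131)


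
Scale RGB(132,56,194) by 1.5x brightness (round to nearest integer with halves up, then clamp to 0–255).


Multiply each channel by 1.5, round half up, clamp to [0, 255]
R: 132×1.5 = 198
G: 56×1.5 = 84
B: 194×1.5 = 291 → clamp → 255
= RGB(198, 84, 255)


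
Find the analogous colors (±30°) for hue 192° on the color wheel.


Base hue: 192°
Left analog: (192 - 30) mod 360 = 162°
Right analog: (192 + 30) mod 360 = 222°
Analogous hues = 162° and 222°


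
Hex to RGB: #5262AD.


52 → 82 (R)
62 → 98 (G)
AD → 173 (B)
= RGB(82, 98, 173)


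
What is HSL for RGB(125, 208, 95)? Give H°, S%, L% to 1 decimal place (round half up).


Normalize: R'=125/255≈0.4902, G'=208/255≈0.8157, B'=95/255≈0.3725
Max=208/255, Min=95/255, Δ=Max-Min=113/255
L = (Max+Min)/2 = (208+95)/510 = 303/510 = 0.59411… → L = 59.4%
L > 0.5 → S = Δ/(2-Max-Min) = 113/(510-208-95) = 113/207 = 0.54589… → S = 54.6%
(the 1/255 factors cancel in S and H, so raw channel differences can be used)
Max is G' → H = 60 × ((B-R)/Δ + 2) = 60 × ((95-125)/113 + 2)
  -30/113 + 2 = -0.2654… + 2 = 1.7345…
  H = 60 × 1.7345… = 104.070…° → H = 104.1°
= HSL(104.1°, 54.6%, 59.4%)


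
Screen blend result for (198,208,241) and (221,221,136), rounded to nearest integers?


Screen: C = 255 - (255-A)×(255-B)/255, rounded to nearest integer
R: 255 - (255-198)×(255-221)/255 = 255 - 1938/255 ≈ 255 - 7.600 = 247.400 → 247
G: 255 - (255-208)×(255-221)/255 = 255 - 1598/255 ≈ 255 - 6.267 = 248.733 → 249
B: 255 - (255-241)×(255-136)/255 = 255 - 1666/255 ≈ 255 - 6.533 = 248.467 → 248
= RGB(247, 249, 248)


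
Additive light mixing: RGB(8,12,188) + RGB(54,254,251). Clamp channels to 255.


Additive: each channel = min(255, C₁+C₂)
R: 8+54 = 62 → 62
G: 12+254 = 266 → 255
B: 188+251 = 439 → 255
= RGB(62, 255, 255)


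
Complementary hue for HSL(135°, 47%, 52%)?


Complement = opposite side of color wheel = hue + 180°
H' = (135 + 180) mod 360 = 315°
S and L unchanged.
= HSL(315°, 47%, 52%)


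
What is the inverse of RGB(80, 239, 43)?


Invert: (255-R, 255-G, 255-B)
R: 255-80 = 175
G: 255-239 = 16
B: 255-43 = 212
= RGB(175, 16, 212)


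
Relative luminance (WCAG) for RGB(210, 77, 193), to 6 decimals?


Linearize each channel (sRGB transfer function): c = v/255; c_lin = c/12.92 if c ≤ 0.04045, else ((c+0.055)/1.055)^2.4
  R: 210/255 ≈ 0.823529 > 0.04045 → ((0.823529+0.055)/1.055)^2.4 ≈ 0.644480
  G: 77/255 ≈ 0.301961 > 0.04045 → ((0.301961+0.055)/1.055)^2.4 ≈ 0.074214
  B: 193/255 ≈ 0.756863 > 0.04045 → ((0.756863+0.055)/1.055)^2.4 ≈ 0.533276
R_lin = 0.644480, G_lin = 0.074214, B_lin = 0.533276
L = 0.2126×R + 0.7152×G + 0.0722×B
L = 0.2126×0.644480 + 0.7152×0.074214 + 0.0722×0.533276
L ≈ 0.228596


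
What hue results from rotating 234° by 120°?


New hue = (H + rotation) mod 360
New hue = (234 + 120) mod 360
= 354 mod 360
= 354°


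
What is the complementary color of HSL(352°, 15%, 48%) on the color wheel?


Complement = opposite side of color wheel = hue + 180°
H' = (352 + 180) mod 360 = 172°
S and L unchanged.
= HSL(172°, 15%, 48%)


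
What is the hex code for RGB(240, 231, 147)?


R = 240 → F0 (hex)
G = 231 → E7 (hex)
B = 147 → 93 (hex)
Hex = #F0E793


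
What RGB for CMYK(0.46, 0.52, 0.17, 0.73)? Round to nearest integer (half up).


R = 255 × (1-C) × (1-K) = 255 × 0.54 × 0.27 = 37.179 → 37
G = 255 × (1-M) × (1-K) = 255 × 0.48 × 0.27 = 33.048 → 33
B = 255 × (1-Y) × (1-K) = 255 × 0.83 × 0.27 = 57.1455 → 57
= RGB(37, 33, 57)


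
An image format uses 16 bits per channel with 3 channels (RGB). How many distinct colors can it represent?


Total bits = 16 bits/channel × 3 channels = 48 bits
Distinct colors = 2^48
= 281,474,976,710,656 colors


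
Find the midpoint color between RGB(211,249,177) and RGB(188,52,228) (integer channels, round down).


Midpoint: each channel = ⌊(C₁+C₂)/2⌋
R: ⌊(211+188)/2⌋ = 199
G: ⌊(249+52)/2⌋ = 150
B: ⌊(177+228)/2⌋ = 202
= RGB(199, 150, 202)


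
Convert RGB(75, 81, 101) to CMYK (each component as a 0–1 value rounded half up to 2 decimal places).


R'=75/255≈0.2941, G'=81/255≈0.3176, B'=101/255≈0.3961
K = 1 - max(R',G',B') = 1 - 101/255 = 154/255 = 0.60392… → 0.60
(1-R'-K)/(1-K) simplifies to (max-R)/max with max = 101:
C = (101-75)/101 = 26/101 = 0.25742… → 0.26
M = (101-81)/101 = 20/101 = 0.19801… → 0.20
Y = (101-101)/101 = 0/101 = 0 → 0.00
= CMYK(0.26, 0.20, 0.00, 0.60)


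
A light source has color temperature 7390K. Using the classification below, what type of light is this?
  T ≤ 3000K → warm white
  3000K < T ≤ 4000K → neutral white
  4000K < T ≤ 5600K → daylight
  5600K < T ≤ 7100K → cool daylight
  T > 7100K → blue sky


Temperature: 7390K
7390K > 7100K → blue sky
Classification: blue sky


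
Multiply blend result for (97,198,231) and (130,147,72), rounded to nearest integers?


Multiply: C = A×B/255, rounded to nearest integer
R: 97×130/255 = 12610/255 ≈ 49.451 → 49
G: 198×147/255 = 29106/255 ≈ 114.141 → 114
B: 231×72/255 = 16632/255 ≈ 65.224 → 65
= RGB(49, 114, 65)


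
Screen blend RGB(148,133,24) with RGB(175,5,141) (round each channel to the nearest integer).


Screen: C = 255 - (255-A)×(255-B)/255, rounded to nearest integer
R: 255 - (255-148)×(255-175)/255 = 255 - 8560/255 ≈ 255 - 33.569 = 221.431 → 221
G: 255 - (255-133)×(255-5)/255 = 255 - 30500/255 ≈ 255 - 119.608 = 135.392 → 135
B: 255 - (255-24)×(255-141)/255 = 255 - 26334/255 ≈ 255 - 103.271 = 151.729 → 152
= RGB(221, 135, 152)


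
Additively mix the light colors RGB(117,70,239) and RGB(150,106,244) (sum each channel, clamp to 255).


Additive: each channel = min(255, C₁+C₂)
R: 117+150 = 267 → 255
G: 70+106 = 176 → 176
B: 239+244 = 483 → 255
= RGB(255, 176, 255)


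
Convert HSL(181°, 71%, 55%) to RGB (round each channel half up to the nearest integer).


H=181°, S=0.71, L=0.55
C = (1-|2L-1|)×S = (1-|0.10|)×0.71 = 0.639
H' = H/60 = 181/60 ≈ 3.0167; X = C×(1-|H' mod 2 - 1|) = 0.62835
m = L - C/2 = 0.55 - 0.3195 = 0.2305
Sector ⌊H'⌋ = 3 → (R',G',B') = (0.0, 0.62835, 0.639)
RGB = ((R'+m)×255, (G'+m)×255, (B'+m)×255) = (58.7775, 219.00675, 221.7225)
Round half up → RGB(59, 219, 222)


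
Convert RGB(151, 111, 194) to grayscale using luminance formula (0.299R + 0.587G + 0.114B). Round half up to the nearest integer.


Gray = 0.299×R + 0.587×G + 0.114×B
Gray = 0.299×151 + 0.587×111 + 0.114×194
Gray = 45.149 + 65.157 + 22.116
Gray = 132.422 → round half up → 132
Gray = 132


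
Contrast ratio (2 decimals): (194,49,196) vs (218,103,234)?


Linearize each sRGB channel c=v/255: c/12.92 if c ≤ 0.04045 else ((c+0.055)/1.055)^2.4
L = 0.2126×R_lin + 0.7152×G_lin + 0.0722×B_lin
Color 1 (194,49,196):
  R=194: 194/255≈0.7608 > 0.04045 → ((0.7608+0.055)/1.055)^2.4 ≈ 0.53948
  G=49: 49/255≈0.1922 > 0.04045 → ((0.1922+0.055)/1.055)^2.4 ≈ 0.03071
  B=196: 196/255≈0.7686 > 0.04045 → ((0.7686+0.055)/1.055)^2.4 ≈ 0.55201
  L1 = 0.2126×0.53948 + 0.7152×0.03071 + 0.0722×0.55201 ≈ 0.17651
Color 2 (218,103,234):
  R=218: 218/255≈0.8549 > 0.04045 → ((0.8549+0.055)/1.055)^2.4 ≈ 0.70110
  G=103: 103/255≈0.4039 > 0.04045 → ((0.4039+0.055)/1.055)^2.4 ≈ 0.13563
  B=234: 234/255≈0.9176 > 0.04045 → ((0.9176+0.055)/1.055)^2.4 ≈ 0.82279
  L2 = 0.2126×0.70110 + 0.7152×0.13563 + 0.0722×0.82279 ≈ 0.30546
Lighter = 0.30546, Darker = 0.17651
Ratio = (L_lighter + 0.05) / (L_darker + 0.05)
Ratio = (0.30546 + 0.05) / (0.17651 + 0.05) = 0.35546 / 0.22651 ≈ 1.5693
Ratio ≈ 1.57:1


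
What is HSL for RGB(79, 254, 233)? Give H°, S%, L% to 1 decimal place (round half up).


Normalize: R'=79/255≈0.3098, G'=254/255≈0.9961, B'=233/255≈0.9137
Max=254/255, Min=79/255, Δ=Max-Min=175/255
L = (Max+Min)/2 = (254+79)/510 = 333/510 = 0.65294… → L = 65.3%
L > 0.5 → S = Δ/(2-Max-Min) = 175/(510-254-79) = 175/177 = 0.98870… → S = 98.9%
(the 1/255 factors cancel in S and H, so raw channel differences can be used)
Max is G' → H = 60 × ((B-R)/Δ + 2) = 60 × ((233-79)/175 + 2)
  154/175 + 2 = 0.88 + 2 = 2.88
  H = 60 × 2.88 = 172.8° → H = 172.8°
= HSL(172.8°, 98.9%, 65.3%)


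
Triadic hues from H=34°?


Triadic: equally spaced at 120° intervals
H1 = 34°
H2 = (34 + 120) mod 360 = 154°
H3 = (34 + 240) mod 360 = 274°
Triadic = 34°, 154°, 274°


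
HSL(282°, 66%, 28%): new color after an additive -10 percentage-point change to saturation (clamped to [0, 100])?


Original S = 66%
Adjustment = -10 percentage points
New S = 66 + (-10) = 56
Clamp to [0, 100] → 56
= HSL(282°, 56%, 28%)


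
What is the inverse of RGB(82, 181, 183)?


Invert: (255-R, 255-G, 255-B)
R: 255-82 = 173
G: 255-181 = 74
B: 255-183 = 72
= RGB(173, 74, 72)


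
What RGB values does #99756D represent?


99 → 153 (R)
75 → 117 (G)
6D → 109 (B)
= RGB(153, 117, 109)


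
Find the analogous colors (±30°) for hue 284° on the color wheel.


Base hue: 284°
Left analog: (284 - 30) mod 360 = 254°
Right analog: (284 + 30) mod 360 = 314°
Analogous hues = 254° and 314°


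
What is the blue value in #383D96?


Color: #383D96
R = 38 = 56
G = 3D = 61
B = 96 = 150
Blue = 150


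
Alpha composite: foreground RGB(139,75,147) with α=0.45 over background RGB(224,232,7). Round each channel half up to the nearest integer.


C = α×F + (1-α)×B, with 1-α = 0.55
R: 0.45×139 + 0.55×224 = 62.55 + 123.20 = 185.75 → 186
G: 0.45×75 + 0.55×232 = 33.75 + 127.60 = 161.35 → 161
B: 0.45×147 + 0.55×7 = 66.15 + 3.85 = 70.00 → 70
= RGB(186, 161, 70)


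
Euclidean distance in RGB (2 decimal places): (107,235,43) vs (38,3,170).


d = √[(R₁-R₂)² + (G₁-G₂)² + (B₁-B₂)²]
d = √[(107-38)² + (235-3)² + (43-170)²]
d = √[4761 + 53824 + 16129]
d = √74714
d ≈ 273.34


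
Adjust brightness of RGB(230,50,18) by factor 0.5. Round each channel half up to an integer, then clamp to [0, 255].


Multiply each channel by 0.5, round half up, clamp to [0, 255]
R: 230×0.5 = 115
G: 50×0.5 = 25
B: 18×0.5 = 9
= RGB(115, 25, 9)


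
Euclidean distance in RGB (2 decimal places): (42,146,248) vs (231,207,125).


d = √[(R₁-R₂)² + (G₁-G₂)² + (B₁-B₂)²]
d = √[(42-231)² + (146-207)² + (248-125)²]
d = √[35721 + 3721 + 15129]
d = √54571
d ≈ 233.60


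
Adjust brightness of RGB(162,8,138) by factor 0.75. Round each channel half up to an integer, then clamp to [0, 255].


Multiply each channel by 0.75, round half up, clamp to [0, 255]
R: 162×0.75 = 121.5 → round → 122
G: 8×0.75 = 6
B: 138×0.75 = 103.5 → round → 104
= RGB(122, 6, 104)


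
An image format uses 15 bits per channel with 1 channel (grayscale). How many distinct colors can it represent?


Total bits = 15 bits/channel × 1 channels = 15 bits
Distinct colors = 2^15
= 32,768 colors


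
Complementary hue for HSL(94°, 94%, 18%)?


Complement = opposite side of color wheel = hue + 180°
H' = (94 + 180) mod 360 = 274°
S and L unchanged.
= HSL(274°, 94%, 18%)


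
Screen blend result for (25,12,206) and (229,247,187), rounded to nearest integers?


Screen: C = 255 - (255-A)×(255-B)/255, rounded to nearest integer
R: 255 - (255-25)×(255-229)/255 = 255 - 5980/255 ≈ 255 - 23.451 = 231.549 → 232
G: 255 - (255-12)×(255-247)/255 = 255 - 1944/255 ≈ 255 - 7.624 = 247.376 → 247
B: 255 - (255-206)×(255-187)/255 = 255 - 3332/255 ≈ 255 - 13.067 = 241.933 → 242
= RGB(232, 247, 242)


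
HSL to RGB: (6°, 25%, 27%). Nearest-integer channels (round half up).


H=6°, S=0.25, L=0.27
C = (1-|2L-1|)×S = (1-|-0.46|)×0.25 = 0.135
H' = H/60 = 6/60 ≈ 0.1000; X = C×(1-|H' mod 2 - 1|) = 0.0135
m = L - C/2 = 0.27 - 0.0675 = 0.2025
Sector ⌊H'⌋ = 0 → (R',G',B') = (0.135, 0.0135, 0.0)
RGB = ((R'+m)×255, (G'+m)×255, (B'+m)×255) = (86.0625, 55.08, 51.6375)
Round half up → RGB(86, 55, 52)


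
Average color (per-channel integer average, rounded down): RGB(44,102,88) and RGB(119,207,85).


Midpoint: each channel = ⌊(C₁+C₂)/2⌋
R: ⌊(44+119)/2⌋ = 81
G: ⌊(102+207)/2⌋ = 154
B: ⌊(88+85)/2⌋ = 86
= RGB(81, 154, 86)


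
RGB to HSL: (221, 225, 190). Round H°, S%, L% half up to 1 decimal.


Normalize: R'=221/255≈0.8667, G'=225/255≈0.8824, B'=190/255≈0.7451
Max=225/255, Min=190/255, Δ=Max-Min=35/255
L = (Max+Min)/2 = (225+190)/510 = 415/510 = 0.81372… → L = 81.4%
L > 0.5 → S = Δ/(2-Max-Min) = 35/(510-225-190) = 35/95 = 0.36842… → S = 36.8%
(the 1/255 factors cancel in S and H, so raw channel differences can be used)
Max is G' → H = 60 × ((B-R)/Δ + 2) = 60 × ((190-221)/35 + 2)
  -31/35 + 2 = -0.8857… + 2 = 1.1142…
  H = 60 × 1.1142… = 66.857…° → H = 66.9°
= HSL(66.9°, 36.8%, 81.4%)


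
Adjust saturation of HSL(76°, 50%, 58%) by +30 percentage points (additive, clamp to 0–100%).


Original S = 50%
Adjustment = +30 percentage points
New S = 50 + (30) = 80
Clamp to [0, 100] → 80
= HSL(76°, 80%, 58%)


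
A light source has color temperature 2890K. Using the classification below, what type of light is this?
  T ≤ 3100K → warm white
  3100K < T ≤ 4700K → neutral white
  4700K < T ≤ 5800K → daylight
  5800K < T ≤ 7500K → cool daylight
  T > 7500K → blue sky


Temperature: 2890K
2890K ≤ 3100K → warm white
Classification: warm white


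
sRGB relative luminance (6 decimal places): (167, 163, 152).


Linearize each channel (sRGB transfer function): c = v/255; c_lin = c/12.92 if c ≤ 0.04045, else ((c+0.055)/1.055)^2.4
  R: 167/255 ≈ 0.654902 > 0.04045 → ((0.654902+0.055)/1.055)^2.4 ≈ 0.386429
  G: 163/255 ≈ 0.639216 > 0.04045 → ((0.639216+0.055)/1.055)^2.4 ≈ 0.366253
  B: 152/255 ≈ 0.596078 > 0.04045 → ((0.596078+0.055)/1.055)^2.4 ≈ 0.313989
R_lin = 0.386429, G_lin = 0.366253, B_lin = 0.313989
L = 0.2126×R + 0.7152×G + 0.0722×B
L = 0.2126×0.386429 + 0.7152×0.366253 + 0.0722×0.313989
L ≈ 0.366769


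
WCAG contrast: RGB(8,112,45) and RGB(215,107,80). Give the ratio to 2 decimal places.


Linearize each sRGB channel c=v/255: c/12.92 if c ≤ 0.04045 else ((c+0.055)/1.055)^2.4
L = 0.2126×R_lin + 0.7152×G_lin + 0.0722×B_lin
Color 1 (8,112,45):
  R=8: 8/255≈0.0314 ≤ 0.04045 → 0.0314/12.92 ≈ 0.00243
  G=112: 112/255≈0.4392 > 0.04045 → ((0.4392+0.055)/1.055)^2.4 ≈ 0.16203
  B=45: 45/255≈0.1765 > 0.04045 → ((0.1765+0.055)/1.055)^2.4 ≈ 0.02624
  L1 = 0.2126×0.00243 + 0.7152×0.16203 + 0.0722×0.02624 ≈ 0.11829
Color 2 (215,107,80):
  R=215: 215/255≈0.8431 > 0.04045 → ((0.8431+0.055)/1.055)^2.4 ≈ 0.67954
  G=107: 107/255≈0.4196 > 0.04045 → ((0.4196+0.055)/1.055)^2.4 ≈ 0.14703
  B=80: 80/255≈0.3137 > 0.04045 → ((0.3137+0.055)/1.055)^2.4 ≈ 0.08022
  L2 = 0.2126×0.67954 + 0.7152×0.14703 + 0.0722×0.08022 ≈ 0.25542
Lighter = 0.25542, Darker = 0.11829
Ratio = (L_lighter + 0.05) / (L_darker + 0.05)
Ratio = (0.25542 + 0.05) / (0.11829 + 0.05) = 0.30542 / 0.16829 ≈ 1.8148
Ratio ≈ 1.81:1


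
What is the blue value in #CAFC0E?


Color: #CAFC0E
R = CA = 202
G = FC = 252
B = 0E = 14
Blue = 14


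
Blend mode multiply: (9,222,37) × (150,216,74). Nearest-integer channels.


Multiply: C = A×B/255, rounded to nearest integer
R: 9×150/255 = 1350/255 ≈ 5.294 → 5
G: 222×216/255 = 47952/255 ≈ 188.047 → 188
B: 37×74/255 = 2738/255 ≈ 10.737 → 11
= RGB(5, 188, 11)


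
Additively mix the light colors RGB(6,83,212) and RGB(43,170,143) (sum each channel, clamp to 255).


Additive: each channel = min(255, C₁+C₂)
R: 6+43 = 49 → 49
G: 83+170 = 253 → 253
B: 212+143 = 355 → 255
= RGB(49, 253, 255)


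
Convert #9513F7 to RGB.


95 → 149 (R)
13 → 19 (G)
F7 → 247 (B)
= RGB(149, 19, 247)


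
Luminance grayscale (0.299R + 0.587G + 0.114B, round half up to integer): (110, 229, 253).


Gray = 0.299×R + 0.587×G + 0.114×B
Gray = 0.299×110 + 0.587×229 + 0.114×253
Gray = 32.890 + 134.423 + 28.842
Gray = 196.155 → round half up → 196
Gray = 196


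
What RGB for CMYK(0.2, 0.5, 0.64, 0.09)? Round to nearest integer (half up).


R = 255 × (1-C) × (1-K) = 255 × 0.80 × 0.91 = 185.64 → 186
G = 255 × (1-M) × (1-K) = 255 × 0.50 × 0.91 = 116.025 → 116
B = 255 × (1-Y) × (1-K) = 255 × 0.36 × 0.91 = 83.538 → 84
= RGB(186, 116, 84)


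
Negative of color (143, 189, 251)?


Invert: (255-R, 255-G, 255-B)
R: 255-143 = 112
G: 255-189 = 66
B: 255-251 = 4
= RGB(112, 66, 4)


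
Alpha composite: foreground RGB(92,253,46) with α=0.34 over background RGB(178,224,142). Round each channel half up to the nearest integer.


C = α×F + (1-α)×B, with 1-α = 0.66
R: 0.34×92 + 0.66×178 = 31.28 + 117.48 = 148.76 → 149
G: 0.34×253 + 0.66×224 = 86.02 + 147.84 = 233.86 → 234
B: 0.34×46 + 0.66×142 = 15.64 + 93.72 = 109.36 → 109
= RGB(149, 234, 109)


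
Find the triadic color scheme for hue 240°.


Triadic: equally spaced at 120° intervals
H1 = 240°
H2 = (240 + 120) mod 360 = 0°
H3 = (240 + 240) mod 360 = 120°
Triadic = 240°, 0°, 120°


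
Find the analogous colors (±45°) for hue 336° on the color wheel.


Base hue: 336°
Left analog: (336 - 45) mod 360 = 291°
Right analog: (336 + 45) mod 360 = 21°
Analogous hues = 291° and 21°


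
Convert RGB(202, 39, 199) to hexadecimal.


R = 202 → CA (hex)
G = 39 → 27 (hex)
B = 199 → C7 (hex)
Hex = #CA27C7


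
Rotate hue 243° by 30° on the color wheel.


New hue = (H + rotation) mod 360
New hue = (243 + 30) mod 360
= 273 mod 360
= 273°


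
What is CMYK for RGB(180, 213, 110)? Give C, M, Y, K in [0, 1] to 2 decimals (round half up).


R'=180/255≈0.7059, G'=213/255≈0.8353, B'=110/255≈0.4314
K = 1 - max(R',G',B') = 1 - 213/255 = 42/255 = 0.16470… → 0.16
(1-R'-K)/(1-K) simplifies to (max-R)/max with max = 213:
C = (213-180)/213 = 33/213 = 0.15492… → 0.15
M = (213-213)/213 = 0/213 = 0 → 0.00
Y = (213-110)/213 = 103/213 = 0.48356… → 0.48
= CMYK(0.15, 0.00, 0.48, 0.16)


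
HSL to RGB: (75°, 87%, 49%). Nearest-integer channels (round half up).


H=75°, S=0.87, L=0.49
C = (1-|2L-1|)×S = (1-|-0.02|)×0.87 = 0.8526
H' = H/60 = 75/60 ≈ 1.2500; X = C×(1-|H' mod 2 - 1|) = 0.63945
m = L - C/2 = 0.49 - 0.4263 = 0.0637
Sector ⌊H'⌋ = 1 → (R',G',B') = (0.63945, 0.8526, 0.0)
RGB = ((R'+m)×255, (G'+m)×255, (B'+m)×255) = (179.30325, 233.6565, 16.2435)
Round half up → RGB(179, 234, 16)
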